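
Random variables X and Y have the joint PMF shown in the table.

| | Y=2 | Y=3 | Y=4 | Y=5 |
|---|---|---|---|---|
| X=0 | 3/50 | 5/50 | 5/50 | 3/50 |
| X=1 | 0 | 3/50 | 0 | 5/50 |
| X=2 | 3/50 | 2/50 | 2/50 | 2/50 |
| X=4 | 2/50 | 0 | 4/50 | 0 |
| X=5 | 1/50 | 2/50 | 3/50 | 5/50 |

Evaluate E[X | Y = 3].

P(Y = 3) = 6/25.
Σ X·P over the event = 0·(5/50) + 1·(3/50) + 2·(2/50) + 5·(2/50) = 17/50.
E[X | Y = 3] = (17/50) / (6/25) = 17/12.

17/12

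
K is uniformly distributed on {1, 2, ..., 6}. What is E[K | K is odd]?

3

Given K is odd, K is equally likely to be any of {1, 3, 5}.
E[K | K is odd] = (1 + 3 + 5) / 3 = 3.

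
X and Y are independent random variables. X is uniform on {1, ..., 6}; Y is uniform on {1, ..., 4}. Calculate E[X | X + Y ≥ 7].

Outcomes with X + Y ≥ 7: (3,4), (4,3), (4,4), (5,2), (5,3), (5,4), (6,1), (6,2), (6,3), (6,4), each with probability 1/24.
E[X | X + Y ≥ 7] = (3 + 4 + 4 + 5 + 5 + 5 + 6 + 6 + 6 + 6) / 10 = 5.

5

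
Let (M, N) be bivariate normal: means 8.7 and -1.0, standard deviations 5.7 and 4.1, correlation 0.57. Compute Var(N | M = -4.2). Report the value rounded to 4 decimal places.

Var(N | M=x) = (1 − ρ²)·σ_N².
Var(N | M=-4.2) = (4.1)²·(1 − (0.57)²) = 16.81·0.6751 = 11.3484.

11.3484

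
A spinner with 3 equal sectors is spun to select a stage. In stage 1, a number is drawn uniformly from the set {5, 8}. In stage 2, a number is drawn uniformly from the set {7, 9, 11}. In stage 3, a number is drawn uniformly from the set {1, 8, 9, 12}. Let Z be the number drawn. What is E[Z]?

23/3

E[Z | stage 1] = (5+8)/2 = 13/2.
E[Z | stage 2] = (7+9+11)/3 = 9.
E[Z | stage 3] = (1+8+9+12)/4 = 15/2.
E[Z] = (1/3)·(13/2) + (1/3)·(9) + (1/3)·(15/2) = 23/3.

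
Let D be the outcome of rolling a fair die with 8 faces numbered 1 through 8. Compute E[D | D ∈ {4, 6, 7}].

17/3

P(D ∈ {4, 6, 7}) = 3/8.
Σ over the event: 4·1/8 + 6·1/8 + 7·1/8 = 17/8.
E[D | D ∈ {4, 6, 7}] = (17/8) / (3/8) = 17/3.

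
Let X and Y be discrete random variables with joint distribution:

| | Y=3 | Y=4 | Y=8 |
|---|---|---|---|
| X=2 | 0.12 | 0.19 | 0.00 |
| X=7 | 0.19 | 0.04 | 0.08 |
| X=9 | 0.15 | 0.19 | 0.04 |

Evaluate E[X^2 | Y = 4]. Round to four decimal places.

43.1190

P(Y = 4) = 0.42.
Σ X^2·P over the event = 4·(0.19) + 49·(0.04) + 81·(0.19) = 18.11.
E[X^2 | Y = 4] = (18.11) / (0.42) = 43.1190.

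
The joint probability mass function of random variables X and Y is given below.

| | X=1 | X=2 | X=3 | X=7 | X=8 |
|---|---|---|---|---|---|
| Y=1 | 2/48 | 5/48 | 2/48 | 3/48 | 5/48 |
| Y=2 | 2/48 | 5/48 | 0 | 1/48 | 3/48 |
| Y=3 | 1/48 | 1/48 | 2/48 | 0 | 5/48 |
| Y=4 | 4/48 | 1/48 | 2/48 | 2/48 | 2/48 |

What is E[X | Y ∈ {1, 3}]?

P(Y ∈ {1, 3}) = 13/24.
Summing X·P(X=x,Y=y) over the conditioning event gives 8/3.
E[X | Y ∈ {1, 3}] = (8/3) / (13/24) = 64/13.

64/13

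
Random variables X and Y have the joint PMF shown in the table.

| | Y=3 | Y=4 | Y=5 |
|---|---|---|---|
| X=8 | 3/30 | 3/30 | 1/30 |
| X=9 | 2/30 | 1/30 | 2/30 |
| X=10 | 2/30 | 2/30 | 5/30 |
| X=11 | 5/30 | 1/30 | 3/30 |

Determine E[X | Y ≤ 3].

P(Y ≤ 3) = 2/5.
Σ X·P over the event = 8·(3/30) + 9·(2/30) + 10·(2/30) + 11·(5/30) = 39/10.
E[X | Y ≤ 3] = (39/10) / (2/5) = 39/4.

39/4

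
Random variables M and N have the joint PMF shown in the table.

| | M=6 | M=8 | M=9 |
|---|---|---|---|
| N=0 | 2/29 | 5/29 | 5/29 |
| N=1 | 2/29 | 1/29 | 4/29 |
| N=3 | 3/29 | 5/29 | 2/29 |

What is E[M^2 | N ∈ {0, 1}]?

1257/19

P(N ∈ {0, 1}) = 19/29.
Σ M^2·P over the event = 36·(2/29) + 36·(2/29) + 64·(5/29) + 64·(1/29) + 81·(5/29) + 81·(4/29) = 1257/29.
E[M^2 | N ∈ {0, 1}] = (1257/29) / (19/29) = 1257/19.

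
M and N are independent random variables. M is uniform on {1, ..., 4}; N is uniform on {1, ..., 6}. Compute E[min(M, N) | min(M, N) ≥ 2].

41/15

P(min(M, N) ≥ 2) = 5/8.
Summing min(M,N)·P(x,y) over outcomes with min(M, N) ≥ 2 gives 41/24.
E[min(M, N) | min(M, N) ≥ 2] = (41/24) / (5/8) = 41/15.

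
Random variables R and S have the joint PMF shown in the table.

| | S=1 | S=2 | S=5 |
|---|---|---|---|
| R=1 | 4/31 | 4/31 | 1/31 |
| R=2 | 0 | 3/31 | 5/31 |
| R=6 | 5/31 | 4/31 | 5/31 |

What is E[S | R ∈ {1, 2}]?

P(R ∈ {1, 2}) = 17/31.
Summing S·P(R=x,S=y) over the conditioning event gives 48/31.
E[S | R ∈ {1, 2}] = (48/31) / (17/31) = 48/17.

48/17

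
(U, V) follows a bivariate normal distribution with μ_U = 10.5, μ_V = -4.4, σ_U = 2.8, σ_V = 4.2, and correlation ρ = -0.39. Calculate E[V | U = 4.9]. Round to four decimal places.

-1.1240

E[V | U=x] = μ_V + ρ(σ_V/σ_U)(x − μ_U) for jointly normal variables.
E[V | U=4.9] = -4.4 + (-0.39)·(4.2/2.8)·(4.9 − (10.5)) = -4.4 + (-0.585)·(-5.6) = -1.1240.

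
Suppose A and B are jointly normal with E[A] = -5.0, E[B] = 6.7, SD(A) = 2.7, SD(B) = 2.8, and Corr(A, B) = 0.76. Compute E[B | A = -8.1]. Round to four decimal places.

4.2567

The regression of B on A has slope ρ·σ_B/σ_A and passes through (μ_A, μ_B).
E[B | A=-8.1] = 6.7 + (0.76)·(2.8/2.7)·(-8.1 − (-5.0)) = 6.7 + (0.78815)·(-3.1) = 4.2567.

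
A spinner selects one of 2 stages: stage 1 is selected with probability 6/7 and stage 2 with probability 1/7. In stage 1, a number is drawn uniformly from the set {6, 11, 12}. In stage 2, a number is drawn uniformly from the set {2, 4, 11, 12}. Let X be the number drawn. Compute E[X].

E[X | stage 1] = (6+11+12)/3 = 29/3.
E[X | stage 2] = (2+4+11+12)/4 = 29/4.
E[X] = (6/7)·(29/3) + (1/7)·(29/4) = 261/28.

261/28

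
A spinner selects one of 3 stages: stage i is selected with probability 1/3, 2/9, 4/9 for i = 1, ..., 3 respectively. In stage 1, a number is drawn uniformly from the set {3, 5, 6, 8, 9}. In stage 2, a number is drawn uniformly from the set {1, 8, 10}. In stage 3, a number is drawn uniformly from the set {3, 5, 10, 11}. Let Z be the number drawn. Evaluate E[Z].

904/135

E[Z | stage 1] = (3+5+6+8+9)/5 = 31/5.
E[Z | stage 2] = (1+8+10)/3 = 19/3.
E[Z | stage 3] = (3+5+10+11)/4 = 29/4.
By the law of total expectation,
E[Z] = (1/3)·(31/5) + (2/9)·(19/3) + (4/9)·(29/4) = 904/135.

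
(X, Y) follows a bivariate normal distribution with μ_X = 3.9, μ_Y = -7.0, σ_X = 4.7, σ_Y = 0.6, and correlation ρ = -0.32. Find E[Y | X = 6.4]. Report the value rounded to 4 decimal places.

-7.1021

E[Y | X=x] = μ_Y + ρ(σ_Y/σ_X)(x − μ_X) for jointly normal variables.
E[Y | X=6.4] = -7.0 + (-0.32)·(0.6/4.7)·(6.4 − (3.9)) = -7.0 + (-0.040851)·(2.5) = -7.1021.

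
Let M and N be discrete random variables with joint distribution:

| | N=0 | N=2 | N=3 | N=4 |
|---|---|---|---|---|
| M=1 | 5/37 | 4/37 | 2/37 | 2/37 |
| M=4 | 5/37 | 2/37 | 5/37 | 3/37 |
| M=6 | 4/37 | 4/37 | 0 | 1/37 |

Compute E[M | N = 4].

10/3

P(N = 4) = 6/37.
Σ M·P over the event = 1·(2/37) + 4·(3/37) + 6·(1/37) = 20/37.
E[M | N = 4] = (20/37) / (6/37) = 10/3.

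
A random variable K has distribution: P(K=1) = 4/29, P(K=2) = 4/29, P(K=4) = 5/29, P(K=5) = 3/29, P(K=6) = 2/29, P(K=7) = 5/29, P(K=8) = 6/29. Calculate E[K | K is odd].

9/2

P(K is odd) = 12/29.
Σ over the event: 1·4/29 + 5·3/29 + 7·5/29 = 54/29.
E[K | K is odd] = (54/29) / (12/29) = 9/2.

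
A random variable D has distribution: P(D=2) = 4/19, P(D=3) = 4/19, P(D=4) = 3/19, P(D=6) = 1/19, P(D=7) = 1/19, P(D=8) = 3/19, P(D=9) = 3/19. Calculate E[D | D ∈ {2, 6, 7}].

P(D ∈ {2, 6, 7}) = 6/19.
Σ over the event: 2·4/19 + 6·1/19 + 7·1/19 = 21/19.
E[D | D ∈ {2, 6, 7}] = (21/19) / (6/19) = 7/2.

7/2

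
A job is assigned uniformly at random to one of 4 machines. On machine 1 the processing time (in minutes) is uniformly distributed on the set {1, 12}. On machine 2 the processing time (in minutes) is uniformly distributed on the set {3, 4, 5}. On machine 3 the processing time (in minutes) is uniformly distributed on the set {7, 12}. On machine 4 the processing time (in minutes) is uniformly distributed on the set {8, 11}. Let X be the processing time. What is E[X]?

E[X | machine 1] = (1+12)/2 = 13/2.
E[X | machine 2] = (3+4+5)/3 = 4.
E[X | machine 3] = (7+12)/2 = 19/2.
E[X | machine 4] = (8+11)/2 = 19/2.
E[X] = (1/4)·(13/2) + (1/4)·(4) + (1/4)·(19/2) + (1/4)·(19/2) = 59/8.

59/8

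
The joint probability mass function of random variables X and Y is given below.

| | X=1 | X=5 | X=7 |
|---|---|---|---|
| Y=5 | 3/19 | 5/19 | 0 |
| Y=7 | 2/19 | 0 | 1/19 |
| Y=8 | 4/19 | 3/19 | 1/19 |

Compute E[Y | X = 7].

15/2

P(X = 7) = 2/19.
Summing Y·P(X=x,Y=y) over the conditioning event gives 15/19.
E[Y | X = 7] = (15/19) / (2/19) = 15/2.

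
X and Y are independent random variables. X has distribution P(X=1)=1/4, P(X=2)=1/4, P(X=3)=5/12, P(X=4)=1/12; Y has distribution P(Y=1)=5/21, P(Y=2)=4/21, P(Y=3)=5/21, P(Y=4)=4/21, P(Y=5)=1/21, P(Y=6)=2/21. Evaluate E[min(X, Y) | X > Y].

P(X > Y) = 37/126.
Summing min(X,Y)·P(x,y) over outcomes with X > Y gives 3/7.
E[min(X, Y) | X > Y] = (3/7) / (37/126) = 54/37.

54/37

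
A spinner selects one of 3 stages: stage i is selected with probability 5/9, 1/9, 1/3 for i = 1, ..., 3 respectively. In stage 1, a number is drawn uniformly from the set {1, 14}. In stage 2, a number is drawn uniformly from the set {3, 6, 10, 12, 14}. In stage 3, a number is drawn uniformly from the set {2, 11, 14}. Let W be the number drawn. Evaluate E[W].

49/6

E[W | stage 1] = (1+14)/2 = 15/2.
E[W | stage 2] = (3+6+10+12+14)/5 = 9.
E[W | stage 3] = (2+11+14)/3 = 9.
E[W] = (5/9)·(15/2) + (1/9)·(9) + (1/3)·(9) = 49/6.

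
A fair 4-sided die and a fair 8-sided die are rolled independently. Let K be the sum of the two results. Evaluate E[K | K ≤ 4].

P(K ≤ 4) = 3/16.
Σ over the event: 2·1/32 + 3·1/16 + 4·3/32 = 5/8.
E[K | K ≤ 4] = (5/8) / (3/16) = 10/3.

10/3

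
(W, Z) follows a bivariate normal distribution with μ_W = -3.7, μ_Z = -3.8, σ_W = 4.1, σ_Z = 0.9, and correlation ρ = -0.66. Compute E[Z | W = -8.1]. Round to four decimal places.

E[Z | W=x] = μ_Z + ρ(σ_Z/σ_W)(x − μ_W) for jointly normal variables.
E[Z | W=-8.1] = -3.8 + (-0.66)·(0.9/4.1)·(-8.1 − (-3.7)) = -3.8 + (-0.14488)·(-4.4) = -3.1625.

-3.1625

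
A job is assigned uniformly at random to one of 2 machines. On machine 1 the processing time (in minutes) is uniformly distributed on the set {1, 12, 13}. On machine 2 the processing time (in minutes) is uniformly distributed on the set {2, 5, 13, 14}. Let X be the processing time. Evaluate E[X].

103/12

E[X | machine 1] = (1+12+13)/3 = 26/3.
E[X | machine 2] = (2+5+13+14)/4 = 17/2.
By the law of total expectation,
E[X] = (1/2)·(26/3) + (1/2)·(17/2) = 103/12.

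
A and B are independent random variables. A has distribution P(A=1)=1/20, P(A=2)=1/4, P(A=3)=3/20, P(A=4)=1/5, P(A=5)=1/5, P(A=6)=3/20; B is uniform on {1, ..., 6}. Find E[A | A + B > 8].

P(A + B > 8) = 7/24.
Summing A·P(x,y) over outcomes with A + B > 8 gives 173/120.
E[A | A + B > 8] = (173/120) / (7/24) = 173/35.

173/35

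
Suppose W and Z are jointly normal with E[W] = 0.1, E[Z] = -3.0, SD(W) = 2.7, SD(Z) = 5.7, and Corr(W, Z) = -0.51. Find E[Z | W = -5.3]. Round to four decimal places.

2.8140

The regression of Z on W has slope ρ·σ_Z/σ_W and passes through (μ_W, μ_Z).
E[Z | W=-5.3] = -3.0 + (-0.51)·(5.7/2.7)·(-5.3 − (0.1)) = -3.0 + (-1.07667)·(-5.4) = 2.8140.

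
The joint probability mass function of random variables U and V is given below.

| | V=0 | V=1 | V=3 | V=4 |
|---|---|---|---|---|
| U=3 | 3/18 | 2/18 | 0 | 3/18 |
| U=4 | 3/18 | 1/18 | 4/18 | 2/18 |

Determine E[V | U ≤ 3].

P(U ≤ 3) = 4/9.
Σ V·P over the event = 0·(3/18) + 1·(2/18) + 4·(3/18) = 7/9.
E[V | U ≤ 3] = (7/9) / (4/9) = 7/4.

7/4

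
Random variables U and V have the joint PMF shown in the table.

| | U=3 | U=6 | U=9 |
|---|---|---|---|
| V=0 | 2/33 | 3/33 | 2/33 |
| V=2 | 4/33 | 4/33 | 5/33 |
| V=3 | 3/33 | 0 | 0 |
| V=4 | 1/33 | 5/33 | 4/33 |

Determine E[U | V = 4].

69/10

P(V = 4) = 10/33.
Summing U·P(U=x,V=y) over the conditioning event gives 23/11.
E[U | V = 4] = (23/11) / (10/33) = 69/10.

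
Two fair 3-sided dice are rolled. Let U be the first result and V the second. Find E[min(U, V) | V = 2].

Outcomes with V = 2: (1,2), (2,2), (3,2), each with probability 1/9.
E[min(U, V) | V = 2] = (1 + 2 + 2) / 3 = 5/3.

5/3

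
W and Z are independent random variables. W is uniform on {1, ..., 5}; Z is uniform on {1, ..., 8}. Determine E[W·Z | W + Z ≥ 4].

535/37

P(W + Z ≥ 4) = 37/40.
Summing WZ·P(x,y) over outcomes with W + Z ≥ 4 gives 107/8.
E[W·Z | W + Z ≥ 4] = (107/8) / (37/40) = 535/37.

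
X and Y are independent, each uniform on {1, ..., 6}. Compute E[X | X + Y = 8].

4

Outcomes with X + Y = 8: (2,6), (3,5), (4,4), (5,3), (6,2), each with probability 1/36.
E[X | X + Y = 8] = (2 + 3 + 4 + 5 + 6) / 5 = 4.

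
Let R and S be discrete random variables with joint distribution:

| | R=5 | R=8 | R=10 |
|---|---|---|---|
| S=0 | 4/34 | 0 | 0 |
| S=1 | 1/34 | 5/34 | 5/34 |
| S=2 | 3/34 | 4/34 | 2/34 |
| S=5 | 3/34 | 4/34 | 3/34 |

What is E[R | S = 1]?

95/11

P(S = 1) = 11/34.
Σ R·P over the event = 5·(1/34) + 8·(5/34) + 10·(5/34) = 95/34.
E[R | S = 1] = (95/34) / (11/34) = 95/11.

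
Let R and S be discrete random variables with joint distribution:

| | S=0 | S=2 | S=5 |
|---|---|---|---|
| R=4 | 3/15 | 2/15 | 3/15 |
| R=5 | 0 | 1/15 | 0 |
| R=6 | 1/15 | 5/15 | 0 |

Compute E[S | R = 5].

2

P(R = 5) = 1/15.
Σ S·P over the event = 2·(1/15) = 2/15.
E[S | R = 5] = (2/15) / (1/15) = 2.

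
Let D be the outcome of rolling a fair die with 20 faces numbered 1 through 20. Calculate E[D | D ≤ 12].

13/2

Given D ≤ 12, D is equally likely to be any of {1, 2, 3, 4, 5, 6, 7, 8, 9, 10, 11, 12}.
E[D | D ≤ 12] = (1 + 2 + 3 + 4 + 5 + 6 + 7 + 8 + 9 + 10 + 11 + 12) / 12 = 13/2.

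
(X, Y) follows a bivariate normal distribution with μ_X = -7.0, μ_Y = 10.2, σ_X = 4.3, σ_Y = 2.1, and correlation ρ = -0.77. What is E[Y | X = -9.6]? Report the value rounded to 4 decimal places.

11.1777

For a bivariate normal, E[Y | X=x] = μ_Y + ρ·(σ_Y/σ_X)·(x − μ_X).
E[Y | X=-9.6] = 10.2 + (-0.77)·(2.1/4.3)·(-9.6 − (-7.0)) = 10.2 + (-0.37605)·(-2.6) = 11.1777.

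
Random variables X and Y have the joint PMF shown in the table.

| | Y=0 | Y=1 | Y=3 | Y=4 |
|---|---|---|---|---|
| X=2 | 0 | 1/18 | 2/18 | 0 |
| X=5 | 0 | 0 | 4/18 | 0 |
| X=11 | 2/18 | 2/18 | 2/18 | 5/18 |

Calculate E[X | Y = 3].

23/4

P(Y = 3) = 4/9.
Σ X·P over the event = 2·(2/18) + 5·(4/18) + 11·(2/18) = 23/9.
E[X | Y = 3] = (23/9) / (4/9) = 23/4.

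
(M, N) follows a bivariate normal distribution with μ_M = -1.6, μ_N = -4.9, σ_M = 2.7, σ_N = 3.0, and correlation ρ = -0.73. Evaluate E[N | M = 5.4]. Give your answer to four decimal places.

E[N | M=x] = μ_N + ρ(σ_N/σ_M)(x − μ_M) for jointly normal variables.
E[N | M=5.4] = -4.9 + (-0.73)·(3.0/2.7)·(5.4 − (-1.6)) = -4.9 + (-0.81111)·(7) = -10.5778.

-10.5778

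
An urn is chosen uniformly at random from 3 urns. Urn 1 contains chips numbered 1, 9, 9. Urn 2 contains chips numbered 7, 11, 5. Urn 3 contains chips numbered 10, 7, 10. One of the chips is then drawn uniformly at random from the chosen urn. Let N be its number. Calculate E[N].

23/3

E[N | urn 1] = (1+9+9)/3 = 19/3.
E[N | urn 2] = (7+11+5)/3 = 23/3.
E[N | urn 3] = (10+7+10)/3 = 9.
E[N] = (1/3)·(19/3) + (1/3)·(23/3) + (1/3)·(9) = 23/3.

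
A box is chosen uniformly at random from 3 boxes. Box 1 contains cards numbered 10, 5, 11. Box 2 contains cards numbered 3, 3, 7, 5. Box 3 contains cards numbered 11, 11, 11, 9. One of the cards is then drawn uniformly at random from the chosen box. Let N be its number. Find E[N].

E[N | box 1] = (10+5+11)/3 = 26/3.
E[N | box 2] = (3+3+7+5)/4 = 9/2.
E[N | box 3] = (11+11+11+9)/4 = 21/2.
E[N] = (1/3)·(26/3) + (1/3)·(9/2) + (1/3)·(21/2) = 71/9.

71/9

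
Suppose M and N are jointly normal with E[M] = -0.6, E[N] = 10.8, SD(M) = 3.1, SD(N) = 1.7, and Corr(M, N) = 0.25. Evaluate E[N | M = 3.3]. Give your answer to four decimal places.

For a bivariate normal, E[N | M=x] = μ_N + ρ·(σ_N/σ_M)·(x − μ_M).
E[N | M=3.3] = 10.8 + (0.25)·(1.7/3.1)·(3.3 − (-0.6)) = 10.8 + (0.1371)·(3.9) = 11.3347.

11.3347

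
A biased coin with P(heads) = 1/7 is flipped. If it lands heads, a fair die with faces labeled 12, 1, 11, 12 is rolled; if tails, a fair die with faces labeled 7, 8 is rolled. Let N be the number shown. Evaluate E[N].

54/7

E[N | heads] = (12+1+11+12)/4 = 9.
E[N | tails] = (7+8)/2 = 15/2.
E[N] = (1/7)·(9) + (6/7)·(15/2) = 54/7.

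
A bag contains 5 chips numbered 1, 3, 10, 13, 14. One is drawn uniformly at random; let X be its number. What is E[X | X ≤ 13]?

P(X ≤ 13) = 4/5.
Σ over the event: 1·1/5 + 3·1/5 + 10·1/5 + 13·1/5 = 27/5.
E[X | X ≤ 13] = (27/5) / (4/5) = 27/4.

27/4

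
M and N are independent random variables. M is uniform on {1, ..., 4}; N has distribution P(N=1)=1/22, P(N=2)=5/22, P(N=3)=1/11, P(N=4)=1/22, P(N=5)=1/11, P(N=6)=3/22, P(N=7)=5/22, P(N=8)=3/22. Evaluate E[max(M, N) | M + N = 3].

P(M + N = 3) = 3/44.
Summing max(M,N)·P(x,y) over outcomes with M + N = 3 gives 3/22.
E[max(M, N) | M + N = 3] = (3/22) / (3/44) = 2.

2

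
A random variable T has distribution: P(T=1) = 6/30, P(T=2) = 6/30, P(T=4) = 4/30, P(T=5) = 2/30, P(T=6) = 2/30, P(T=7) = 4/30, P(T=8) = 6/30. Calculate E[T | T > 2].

P(T > 2) = 3/5.
Σ over the event: 4·2/15 + 5·1/15 + 6·1/15 + 7·2/15 + 8·1/5 = 19/5.
E[T | T > 2] = (19/5) / (3/5) = 19/3.

19/3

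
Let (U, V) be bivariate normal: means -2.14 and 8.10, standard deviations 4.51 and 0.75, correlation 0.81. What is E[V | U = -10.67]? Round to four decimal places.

For a bivariate normal, E[V | U=x] = μ_V + ρ·(σ_V/σ_U)·(x − μ_U).
E[V | U=-10.67] = 8.10 + (0.81)·(0.75/4.51)·(-10.67 − (-2.14)) = 8.10 + (0.1347)·(-8.53) = 6.9510.

6.9510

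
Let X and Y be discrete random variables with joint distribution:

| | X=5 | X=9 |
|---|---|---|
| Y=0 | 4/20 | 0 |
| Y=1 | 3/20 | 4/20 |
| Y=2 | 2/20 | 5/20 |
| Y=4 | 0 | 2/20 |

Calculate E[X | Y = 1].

P(Y = 1) = 7/20.
Σ X·P over the event = 5·(3/20) + 9·(4/20) = 51/20.
E[X | Y = 1] = (51/20) / (7/20) = 51/7.

51/7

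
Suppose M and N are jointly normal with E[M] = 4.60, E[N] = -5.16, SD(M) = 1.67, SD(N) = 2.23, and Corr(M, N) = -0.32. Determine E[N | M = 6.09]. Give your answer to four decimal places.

-5.7967

E[N | M=x] = μ_N + ρ(σ_N/σ_M)(x − μ_M) for jointly normal variables.
E[N | M=6.09] = -5.16 + (-0.32)·(2.23/1.67)·(6.09 − (4.60)) = -5.16 + (-0.42731)·(1.49) = -5.7967.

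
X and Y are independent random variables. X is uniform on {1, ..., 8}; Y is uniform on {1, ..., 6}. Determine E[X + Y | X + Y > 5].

172/19

P(X + Y > 5) = 19/24.
Summing (X+Y)·P(x,y) over outcomes with X + Y > 5 gives 43/6.
E[X + Y | X + Y > 5] = (43/6) / (19/24) = 172/19.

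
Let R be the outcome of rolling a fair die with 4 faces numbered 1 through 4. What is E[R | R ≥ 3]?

7/2

Given R ≥ 3, R is equally likely to be any of {3, 4}.
E[R | R ≥ 3] = (3 + 4) / 2 = 7/2.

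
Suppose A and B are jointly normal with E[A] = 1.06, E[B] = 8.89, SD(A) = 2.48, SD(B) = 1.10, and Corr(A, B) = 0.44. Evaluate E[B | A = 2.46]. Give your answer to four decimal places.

9.1632

For a bivariate normal, E[B | A=x] = μ_B + ρ·(σ_B/σ_A)·(x − μ_A).
E[B | A=2.46] = 8.89 + (0.44)·(1.10/2.48)·(2.46 − (1.06)) = 8.89 + (0.19516)·(1.4) = 9.1632.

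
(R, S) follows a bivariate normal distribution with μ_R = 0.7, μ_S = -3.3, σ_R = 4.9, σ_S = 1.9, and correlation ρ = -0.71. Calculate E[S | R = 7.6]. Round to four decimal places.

-5.1996

The regression of S on R has slope ρ·σ_S/σ_R and passes through (μ_R, μ_S).
E[S | R=7.6] = -3.3 + (-0.71)·(1.9/4.9)·(7.6 − (0.7)) = -3.3 + (-0.27531)·(6.9) = -5.1996.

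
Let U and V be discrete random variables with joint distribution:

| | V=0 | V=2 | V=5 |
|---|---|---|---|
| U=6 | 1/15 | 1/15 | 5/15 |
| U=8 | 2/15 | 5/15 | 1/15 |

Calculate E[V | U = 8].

P(U = 8) = 8/15.
Σ V·P over the event = 0·(2/15) + 2·(5/15) + 5·(1/15) = 1.
E[V | U = 8] = (1) / (8/15) = 15/8.

15/8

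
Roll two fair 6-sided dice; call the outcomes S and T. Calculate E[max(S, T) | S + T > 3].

52/11

P(S + T > 3) = 11/12.
Summing max(S,T)·P(x,y) over outcomes with S + T > 3 gives 13/3.
E[max(S, T) | S + T > 3] = (13/3) / (11/12) = 52/11.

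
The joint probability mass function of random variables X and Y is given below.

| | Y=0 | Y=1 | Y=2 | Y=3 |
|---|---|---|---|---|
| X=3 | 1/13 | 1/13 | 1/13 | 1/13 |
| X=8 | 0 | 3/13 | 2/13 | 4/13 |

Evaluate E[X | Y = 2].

19/3

P(Y = 2) = 3/13.
Σ X·P over the event = 3·(1/13) + 8·(2/13) = 19/13.
E[X | Y = 2] = (19/13) / (3/13) = 19/3.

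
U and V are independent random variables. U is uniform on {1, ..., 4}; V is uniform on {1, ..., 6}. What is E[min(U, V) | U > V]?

P(U > V) = 1/4.
Summing min(U,V)·P(x,y) over outcomes with U > V gives 5/12.
E[min(U, V) | U > V] = (5/12) / (1/4) = 5/3.

5/3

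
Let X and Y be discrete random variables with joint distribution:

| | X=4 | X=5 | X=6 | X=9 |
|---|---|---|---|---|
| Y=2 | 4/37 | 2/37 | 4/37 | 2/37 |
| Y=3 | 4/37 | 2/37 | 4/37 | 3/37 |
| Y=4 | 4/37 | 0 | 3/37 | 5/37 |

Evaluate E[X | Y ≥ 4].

P(Y ≥ 4) = 12/37.
Σ X·P over the event = 4·(4/37) + 6·(3/37) + 9·(5/37) = 79/37.
E[X | Y ≥ 4] = (79/37) / (12/37) = 79/12.

79/12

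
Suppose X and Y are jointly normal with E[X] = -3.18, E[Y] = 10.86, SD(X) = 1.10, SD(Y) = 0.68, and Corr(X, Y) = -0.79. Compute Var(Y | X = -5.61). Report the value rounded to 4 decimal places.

0.1738

The conditional variance in a bivariate normal is σ_Y²(1 − ρ²), independent of x.
Var(Y | X=-5.61) = (0.68)²·(1 − (-0.79)²) = 0.4624·0.3759 = 0.1738.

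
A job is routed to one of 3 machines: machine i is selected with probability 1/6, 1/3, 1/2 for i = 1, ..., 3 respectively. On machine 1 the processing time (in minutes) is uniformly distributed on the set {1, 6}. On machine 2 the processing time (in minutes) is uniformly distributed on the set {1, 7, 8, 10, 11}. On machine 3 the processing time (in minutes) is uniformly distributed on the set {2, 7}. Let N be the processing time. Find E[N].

53/10

E[N | machine 1] = (1+6)/2 = 7/2.
E[N | machine 2] = (1+7+8+10+11)/5 = 37/5.
E[N | machine 3] = (2+7)/2 = 9/2.
By the law of total expectation,
E[N] = (1/6)·(7/2) + (1/3)·(37/5) + (1/2)·(9/2) = 53/10.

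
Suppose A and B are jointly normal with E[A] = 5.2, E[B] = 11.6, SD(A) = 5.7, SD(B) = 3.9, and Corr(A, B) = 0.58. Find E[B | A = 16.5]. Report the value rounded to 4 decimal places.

E[B | A=x] = μ_B + ρ(σ_B/σ_A)(x − μ_A) for jointly normal variables.
E[B | A=16.5] = 11.6 + (0.58)·(3.9/5.7)·(16.5 − (5.2)) = 11.6 + (0.39684)·(11.3) = 16.0843.

16.0843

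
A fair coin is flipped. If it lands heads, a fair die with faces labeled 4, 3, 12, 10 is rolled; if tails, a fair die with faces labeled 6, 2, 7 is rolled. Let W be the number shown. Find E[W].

E[W | heads] = (4+3+12+10)/4 = 29/4.
E[W | tails] = (6+2+7)/3 = 5.
By the law of total expectation,
E[W] = (1/2)·(29/4) + (1/2)·(5) = 49/8.

49/8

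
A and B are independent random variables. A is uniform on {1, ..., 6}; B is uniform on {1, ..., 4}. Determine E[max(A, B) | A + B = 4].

8/3

Outcomes with A + B = 4: (1,3), (2,2), (3,1), each with probability 1/24.
E[max(A, B) | A + B = 4] = (3 + 2 + 3) / 3 = 8/3.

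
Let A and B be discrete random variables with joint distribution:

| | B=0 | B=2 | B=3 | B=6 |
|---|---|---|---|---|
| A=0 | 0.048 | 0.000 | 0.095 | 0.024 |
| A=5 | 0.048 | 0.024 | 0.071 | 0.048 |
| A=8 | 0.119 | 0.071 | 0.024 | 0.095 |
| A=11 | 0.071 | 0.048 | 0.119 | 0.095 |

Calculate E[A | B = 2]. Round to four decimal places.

8.5035

P(B = 2) = 0.143.
Σ A·P over the event = 5·(0.024) + 8·(0.071) + 11·(0.048) = 1.216.
E[A | B = 2] = (1.216) / (0.143) = 8.5035.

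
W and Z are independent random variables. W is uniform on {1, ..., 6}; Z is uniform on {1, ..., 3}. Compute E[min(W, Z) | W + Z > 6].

7/3

Outcomes with W + Z > 6: (4,3), (5,2), (5,3), (6,1), (6,2), (6,3), each with probability 1/18.
E[min(W, Z) | W + Z > 6] = (3 + 2 + 3 + 1 + 2 + 3) / 6 = 7/3.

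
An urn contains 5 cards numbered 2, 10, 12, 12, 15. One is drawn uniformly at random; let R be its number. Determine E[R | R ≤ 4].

2

P(R ≤ 4) = 1/5.
Σ over the event: 2·1/5 = 2/5.
E[R | R ≤ 4] = (2/5) / (1/5) = 2.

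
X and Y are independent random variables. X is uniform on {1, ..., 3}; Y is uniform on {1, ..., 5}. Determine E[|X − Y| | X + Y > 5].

2

P(X + Y > 5) = 2/5.
Summing |X−Y|·P(x,y) over outcomes with X + Y > 5 gives 4/5.
E[|X − Y| | X + Y > 5] = (4/5) / (2/5) = 2.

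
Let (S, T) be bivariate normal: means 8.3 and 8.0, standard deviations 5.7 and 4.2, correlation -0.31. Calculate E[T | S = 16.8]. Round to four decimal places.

6.0584

E[T | S=x] = μ_T + ρ(σ_T/σ_S)(x − μ_S) for jointly normal variables.
E[T | S=16.8] = 8.0 + (-0.31)·(4.2/5.7)·(16.8 − (8.3)) = 8.0 + (-0.22842)·(8.5) = 6.0584.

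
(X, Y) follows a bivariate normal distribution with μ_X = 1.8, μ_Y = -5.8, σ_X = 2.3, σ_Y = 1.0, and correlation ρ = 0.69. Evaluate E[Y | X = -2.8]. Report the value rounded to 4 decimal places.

The regression of Y on X has slope ρ·σ_Y/σ_X and passes through (μ_X, μ_Y).
E[Y | X=-2.8] = -5.8 + (0.69)·(1.0/2.3)·(-2.8 − (1.8)) = -5.8 + (0.3)·(-4.6) = -7.1800.

-7.1800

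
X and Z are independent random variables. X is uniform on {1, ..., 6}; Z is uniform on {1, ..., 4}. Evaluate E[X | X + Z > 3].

P(X + Z > 3) = 7/8.
Summing X·P(x,y) over outcomes with X + Z > 3 gives 10/3.
E[X | X + Z > 3] = (10/3) / (7/8) = 80/21.

80/21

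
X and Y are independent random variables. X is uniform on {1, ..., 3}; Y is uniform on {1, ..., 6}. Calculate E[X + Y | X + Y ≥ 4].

91/15

P(X + Y ≥ 4) = 5/6.
Summing (X+Y)·P(x,y) over outcomes with X + Y ≥ 4 gives 91/18.
E[X + Y | X + Y ≥ 4] = (91/18) / (5/6) = 91/15.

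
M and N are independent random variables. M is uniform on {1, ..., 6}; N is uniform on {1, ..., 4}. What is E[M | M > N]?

P(M > N) = 7/12.
Summing M·P(x,y) over outcomes with M > N gives 8/3.
E[M | M > N] = (8/3) / (7/12) = 32/7.

32/7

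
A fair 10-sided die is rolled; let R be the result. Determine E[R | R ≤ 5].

3

Given R ≤ 5, R is equally likely to be any of {1, 2, 3, 4, 5}.
E[R | R ≤ 5] = (1 + 2 + 3 + 4 + 5) / 5 = 3.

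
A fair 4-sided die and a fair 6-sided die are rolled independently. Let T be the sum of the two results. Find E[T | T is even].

6

P(T is even) = 1/2.
Σ over the event: 2·1/24 + 4·1/8 + 6·1/6 + 8·1/8 + 10·1/24 = 3.
E[T | T is even] = (3) / (1/2) = 6.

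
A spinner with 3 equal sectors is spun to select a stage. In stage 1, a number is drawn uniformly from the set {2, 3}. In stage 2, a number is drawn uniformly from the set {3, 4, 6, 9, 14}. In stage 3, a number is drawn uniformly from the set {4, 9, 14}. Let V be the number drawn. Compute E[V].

E[V | stage 1] = (2+3)/2 = 5/2.
E[V | stage 2] = (3+4+6+9+14)/5 = 36/5.
E[V | stage 3] = (4+9+14)/3 = 9.
E[V] = (1/3)·(5/2) + (1/3)·(36/5) + (1/3)·(9) = 187/30.

187/30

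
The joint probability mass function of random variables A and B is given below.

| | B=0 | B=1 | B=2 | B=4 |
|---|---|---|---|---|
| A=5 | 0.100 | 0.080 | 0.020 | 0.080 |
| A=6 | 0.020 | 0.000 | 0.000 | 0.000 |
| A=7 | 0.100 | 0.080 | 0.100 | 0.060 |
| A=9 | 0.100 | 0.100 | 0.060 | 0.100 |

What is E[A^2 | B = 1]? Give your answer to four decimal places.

53.9231

P(B = 1) = 0.260.
Σ A^2·P over the event = 25·(0.080) + 49·(0.080) + 81·(0.100) = 14.020.
E[A^2 | B = 1] = (14.020) / (0.260) = 53.9231.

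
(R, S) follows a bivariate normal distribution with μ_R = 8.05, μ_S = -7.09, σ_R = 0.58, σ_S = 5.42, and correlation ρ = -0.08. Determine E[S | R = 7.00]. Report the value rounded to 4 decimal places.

The regression of S on R has slope ρ·σ_S/σ_R and passes through (μ_R, μ_S).
E[S | R=7.00] = -7.09 + (-0.08)·(5.42/0.58)·(7.00 − (8.05)) = -7.09 + (-0.74759)·(-1.05) = -6.3050.

-6.3050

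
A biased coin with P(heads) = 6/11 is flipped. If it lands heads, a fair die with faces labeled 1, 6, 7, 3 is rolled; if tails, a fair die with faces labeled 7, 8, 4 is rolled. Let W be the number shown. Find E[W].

343/66

E[W | heads] = (1+6+7+3)/4 = 17/4.
E[W | tails] = (7+8+4)/3 = 19/3.
By the law of total expectation,
E[W] = (6/11)·(17/4) + (5/11)·(19/3) = 343/66.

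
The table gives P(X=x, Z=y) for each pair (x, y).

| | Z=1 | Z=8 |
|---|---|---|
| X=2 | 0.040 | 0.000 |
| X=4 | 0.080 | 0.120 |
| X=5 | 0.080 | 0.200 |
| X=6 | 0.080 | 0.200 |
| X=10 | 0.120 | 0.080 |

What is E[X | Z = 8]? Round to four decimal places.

P(Z = 8) = 0.600.
Σ X·P over the event = 4·(0.120) + 5·(0.200) + 6·(0.200) + 10·(0.080) = 3.480.
E[X | Z = 8] = (3.480) / (0.600) = 5.8000.

5.8000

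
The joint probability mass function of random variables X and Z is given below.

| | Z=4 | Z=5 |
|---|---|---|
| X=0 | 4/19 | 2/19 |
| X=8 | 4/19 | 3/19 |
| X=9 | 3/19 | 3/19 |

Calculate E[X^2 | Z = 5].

P(Z = 5) = 8/19.
Σ X^2·P over the event = 0·(2/19) + 64·(3/19) + 81·(3/19) = 435/19.
E[X^2 | Z = 5] = (435/19) / (8/19) = 435/8.

435/8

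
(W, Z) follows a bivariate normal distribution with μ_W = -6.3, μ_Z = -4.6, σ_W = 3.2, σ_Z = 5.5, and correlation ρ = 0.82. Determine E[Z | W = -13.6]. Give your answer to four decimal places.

For a bivariate normal, E[Z | W=x] = μ_Z + ρ·(σ_Z/σ_W)·(x − μ_W).
E[Z | W=-13.6] = -4.6 + (0.82)·(5.5/3.2)·(-13.6 − (-6.3)) = -4.6 + (1.409375)·(-7.3) = -14.8884.

-14.8884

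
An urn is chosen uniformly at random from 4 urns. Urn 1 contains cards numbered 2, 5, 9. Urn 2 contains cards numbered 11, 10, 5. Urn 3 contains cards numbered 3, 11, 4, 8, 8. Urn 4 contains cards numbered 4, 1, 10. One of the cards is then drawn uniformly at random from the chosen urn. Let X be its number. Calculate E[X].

129/20

E[X | urn 1] = (2+5+9)/3 = 16/3.
E[X | urn 2] = (11+10+5)/3 = 26/3.
E[X | urn 3] = (3+11+4+8+8)/5 = 34/5.
E[X | urn 4] = (4+1+10)/3 = 5.
E[X] = (1/4)·(16/3) + (1/4)·(26/3) + (1/4)·(34/5) + (1/4)·(5) = 129/20.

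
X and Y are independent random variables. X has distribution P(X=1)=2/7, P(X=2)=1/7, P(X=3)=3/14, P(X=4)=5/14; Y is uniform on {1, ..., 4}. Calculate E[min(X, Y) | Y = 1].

1

P(Y = 1) = 1/4.
Summing min(X,Y)·P(x,y) over outcomes with Y = 1 gives 1/4.
E[min(X, Y) | Y = 1] = (1/4) / (1/4) = 1.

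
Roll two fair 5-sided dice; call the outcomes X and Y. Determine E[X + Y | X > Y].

6

P(X > Y) = 2/5.
Summing (X+Y)·P(x,y) over outcomes with X > Y gives 12/5.
E[X + Y | X > Y] = (12/5) / (2/5) = 6.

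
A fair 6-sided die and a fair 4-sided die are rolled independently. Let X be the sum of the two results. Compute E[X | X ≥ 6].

P(X ≥ 6) = 7/12.
Σ over the event: 6·1/6 + 7·1/6 + 8·1/8 + 9·1/12 + 10·1/24 = 13/3.
E[X | X ≥ 6] = (13/3) / (7/12) = 52/7.

52/7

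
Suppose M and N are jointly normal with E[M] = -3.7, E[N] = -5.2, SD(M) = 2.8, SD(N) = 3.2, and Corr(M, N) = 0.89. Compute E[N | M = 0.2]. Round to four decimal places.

-1.2331

E[N | M=x] = μ_N + ρ(σ_N/σ_M)(x − μ_M) for jointly normal variables.
E[N | M=0.2] = -5.2 + (0.89)·(3.2/2.8)·(0.2 − (-3.7)) = -5.2 + (1.017143)·(3.9) = -1.2331.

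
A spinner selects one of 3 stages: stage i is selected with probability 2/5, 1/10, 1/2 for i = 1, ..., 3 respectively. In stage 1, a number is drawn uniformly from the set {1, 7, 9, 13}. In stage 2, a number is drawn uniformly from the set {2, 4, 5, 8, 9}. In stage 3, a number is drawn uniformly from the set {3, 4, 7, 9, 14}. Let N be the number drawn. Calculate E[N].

E[N | stage 1] = (1+7+9+13)/4 = 15/2.
E[N | stage 2] = (2+4+5+8+9)/5 = 28/5.
E[N | stage 3] = (3+4+7+9+14)/5 = 37/5.
By the law of total expectation,
E[N] = (2/5)·(15/2) + (1/10)·(28/5) + (1/2)·(37/5) = 363/50.

363/50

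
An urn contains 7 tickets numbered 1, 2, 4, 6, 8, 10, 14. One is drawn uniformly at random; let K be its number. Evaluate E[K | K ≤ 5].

P(K ≤ 5) = 3/7.
Σ over the event: 1·1/7 + 2·1/7 + 4·1/7 = 1.
E[K | K ≤ 5] = (1) / (3/7) = 7/3.

7/3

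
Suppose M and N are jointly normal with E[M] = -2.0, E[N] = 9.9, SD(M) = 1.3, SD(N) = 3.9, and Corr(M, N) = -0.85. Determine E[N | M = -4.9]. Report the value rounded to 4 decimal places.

17.2950

For a bivariate normal, E[N | M=x] = μ_N + ρ·(σ_N/σ_M)·(x − μ_M).
E[N | M=-4.9] = 9.9 + (-0.85)·(3.9/1.3)·(-4.9 − (-2.0)) = 9.9 + (-2.55)·(-2.9) = 17.2950.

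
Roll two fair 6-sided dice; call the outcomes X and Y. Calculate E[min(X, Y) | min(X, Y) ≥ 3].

P(min(X, Y) ≥ 3) = 4/9.
Summing min(X,Y)·P(x,y) over outcomes with min(X, Y) ≥ 3 gives 31/18.
E[min(X, Y) | min(X, Y) ≥ 3] = (31/18) / (4/9) = 31/8.

31/8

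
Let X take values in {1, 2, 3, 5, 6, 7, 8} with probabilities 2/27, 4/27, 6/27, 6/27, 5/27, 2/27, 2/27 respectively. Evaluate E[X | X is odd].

P(X is odd) = 16/27.
Σ over the event: 1·2/27 + 3·2/9 + 5·2/9 + 7·2/27 = 64/27.
E[X | X is odd] = (64/27) / (16/27) = 4.

4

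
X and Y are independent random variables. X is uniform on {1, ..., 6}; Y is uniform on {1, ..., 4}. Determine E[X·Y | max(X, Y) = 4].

Outcomes with max(X, Y) = 4: (1,4), (2,4), (3,4), (4,1), (4,2), (4,3), (4,4), each with probability 1/24.
E[X·Y | max(X, Y) = 4] = (4 + 8 + 12 + 4 + 8 + 12 + 16) / 7 = 64/7.

64/7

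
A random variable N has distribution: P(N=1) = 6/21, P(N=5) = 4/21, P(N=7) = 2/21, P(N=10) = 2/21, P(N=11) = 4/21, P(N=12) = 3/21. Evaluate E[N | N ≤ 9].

P(N ≤ 9) = 4/7.
Σ over the event: 1·2/7 + 5·4/21 + 7·2/21 = 40/21.
E[N | N ≤ 9] = (40/21) / (4/7) = 10/3.

10/3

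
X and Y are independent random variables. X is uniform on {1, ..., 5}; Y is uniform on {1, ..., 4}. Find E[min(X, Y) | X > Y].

Outcomes with X > Y: (2,1), (3,1), (3,2), (4,1), (4,2), (4,3), (5,1), (5,2), (5,3), (5,4), each with probability 1/20.
E[min(X, Y) | X > Y] = (1 + 1 + 2 + 1 + 2 + 3 + 1 + 2 + 3 + 4) / 10 = 2.

2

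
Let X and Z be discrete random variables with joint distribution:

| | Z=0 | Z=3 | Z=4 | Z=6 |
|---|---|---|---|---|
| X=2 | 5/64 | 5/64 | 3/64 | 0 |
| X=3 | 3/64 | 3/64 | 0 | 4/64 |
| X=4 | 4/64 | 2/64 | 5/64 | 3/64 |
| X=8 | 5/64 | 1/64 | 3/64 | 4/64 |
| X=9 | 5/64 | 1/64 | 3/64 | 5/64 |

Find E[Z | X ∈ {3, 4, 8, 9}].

161/51

P(X ∈ {3, 4, 8, 9}) = 51/64.
Summing Z·P(X=x,Z=y) over the conditioning event gives 161/64.
E[Z | X ∈ {3, 4, 8, 9}] = (161/64) / (51/64) = 161/51.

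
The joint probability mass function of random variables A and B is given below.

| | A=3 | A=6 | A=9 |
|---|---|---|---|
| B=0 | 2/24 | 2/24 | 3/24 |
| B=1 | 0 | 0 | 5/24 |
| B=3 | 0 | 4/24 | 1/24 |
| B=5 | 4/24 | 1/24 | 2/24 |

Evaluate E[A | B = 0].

45/7

P(B = 0) = 7/24.
Σ A·P over the event = 3·(2/24) + 6·(2/24) + 9·(3/24) = 15/8.
E[A | B = 0] = (15/8) / (7/24) = 45/7.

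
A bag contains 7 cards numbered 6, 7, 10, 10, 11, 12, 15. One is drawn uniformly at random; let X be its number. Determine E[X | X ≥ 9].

58/5

P(X ≥ 9) = 5/7.
Σ over the event: 10·2/7 + 11·1/7 + 12·1/7 + 15·1/7 = 58/7.
E[X | X ≥ 9] = (58/7) / (5/7) = 58/5.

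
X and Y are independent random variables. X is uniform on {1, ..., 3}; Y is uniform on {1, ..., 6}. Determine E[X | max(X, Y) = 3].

12/5

Outcomes with max(X, Y) = 3: (1,3), (2,3), (3,1), (3,2), (3,3), each with probability 1/18.
E[X | max(X, Y) = 3] = (1 + 2 + 3 + 3 + 3) / 5 = 12/5.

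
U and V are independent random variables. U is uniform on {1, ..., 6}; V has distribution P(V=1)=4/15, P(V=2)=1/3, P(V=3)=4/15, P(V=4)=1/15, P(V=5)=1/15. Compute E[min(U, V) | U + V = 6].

P(U + V = 6) = 1/6.
Summing min(U,V)·P(x,y) over outcomes with U + V = 6 gives 29/90.
E[min(U, V) | U + V = 6] = (29/90) / (1/6) = 29/15.

29/15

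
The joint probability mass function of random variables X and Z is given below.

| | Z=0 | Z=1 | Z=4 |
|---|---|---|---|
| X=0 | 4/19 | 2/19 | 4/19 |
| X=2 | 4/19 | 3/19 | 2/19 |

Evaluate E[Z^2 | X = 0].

P(X = 0) = 10/19.
Σ Z^2·P over the event = 0·(4/19) + 1·(2/19) + 16·(4/19) = 66/19.
E[Z^2 | X = 0] = (66/19) / (10/19) = 33/5.

33/5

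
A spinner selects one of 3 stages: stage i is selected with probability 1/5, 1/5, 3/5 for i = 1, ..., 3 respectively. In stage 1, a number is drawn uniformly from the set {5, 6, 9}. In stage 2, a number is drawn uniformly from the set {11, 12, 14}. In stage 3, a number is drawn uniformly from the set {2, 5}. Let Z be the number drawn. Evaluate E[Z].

59/10

E[Z | stage 1] = (5+6+9)/3 = 20/3.
E[Z | stage 2] = (11+12+14)/3 = 37/3.
E[Z | stage 3] = (2+5)/2 = 7/2.
E[Z] = (1/5)·(20/3) + (1/5)·(37/3) + (3/5)·(7/2) = 59/10.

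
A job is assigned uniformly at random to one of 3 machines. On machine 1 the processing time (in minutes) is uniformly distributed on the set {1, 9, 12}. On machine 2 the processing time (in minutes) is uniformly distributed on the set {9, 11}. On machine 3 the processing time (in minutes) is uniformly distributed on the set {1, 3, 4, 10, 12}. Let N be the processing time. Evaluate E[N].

70/9

E[N | machine 1] = (1+9+12)/3 = 22/3.
E[N | machine 2] = (9+11)/2 = 10.
E[N | machine 3] = (1+3+4+10+12)/5 = 6.
By the law of total expectation,
E[N] = (1/3)·(22/3) + (1/3)·(10) + (1/3)·(6) = 70/9.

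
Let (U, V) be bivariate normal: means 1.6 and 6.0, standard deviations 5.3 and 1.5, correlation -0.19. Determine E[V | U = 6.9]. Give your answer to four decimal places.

5.7150

For a bivariate normal, E[V | U=x] = μ_V + ρ·(σ_V/σ_U)·(x − μ_U).
E[V | U=6.9] = 6.0 + (-0.19)·(1.5/5.3)·(6.9 − (1.6)) = 6.0 + (-0.053774)·(5.3) = 5.7150.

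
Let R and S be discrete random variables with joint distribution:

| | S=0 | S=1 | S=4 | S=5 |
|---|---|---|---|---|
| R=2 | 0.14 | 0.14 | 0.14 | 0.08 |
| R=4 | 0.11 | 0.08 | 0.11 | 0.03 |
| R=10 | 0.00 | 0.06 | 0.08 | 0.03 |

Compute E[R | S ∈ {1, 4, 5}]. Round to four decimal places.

4.4000

P(S ∈ {1, 4, 5}) = 0.75.
Summing R·P(R=x,S=y) over the conditioning event gives 3.30.
E[R | S ∈ {1, 4, 5}] = (3.30) / (0.75) = 4.4000.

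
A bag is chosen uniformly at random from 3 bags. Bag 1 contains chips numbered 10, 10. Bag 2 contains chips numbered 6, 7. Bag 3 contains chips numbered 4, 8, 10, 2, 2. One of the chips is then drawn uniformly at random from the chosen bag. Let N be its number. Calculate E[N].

E[N | bag 1] = (10+10)/2 = 10.
E[N | bag 2] = (6+7)/2 = 13/2.
E[N | bag 3] = (4+8+10+2+2)/5 = 26/5.
E[N] = (1/3)·(10) + (1/3)·(13/2) + (1/3)·(26/5) = 217/30.

217/30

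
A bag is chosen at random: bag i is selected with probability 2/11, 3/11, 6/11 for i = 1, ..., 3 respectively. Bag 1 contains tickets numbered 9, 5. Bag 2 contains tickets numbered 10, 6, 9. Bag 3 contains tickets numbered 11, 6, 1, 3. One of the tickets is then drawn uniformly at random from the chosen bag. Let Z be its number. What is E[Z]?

141/22

E[Z | bag 1] = (9+5)/2 = 7.
E[Z | bag 2] = (10+6+9)/3 = 25/3.
E[Z | bag 3] = (11+6+1+3)/4 = 21/4.
E[Z] = (2/11)·(7) + (3/11)·(25/3) + (6/11)·(21/4) = 141/22.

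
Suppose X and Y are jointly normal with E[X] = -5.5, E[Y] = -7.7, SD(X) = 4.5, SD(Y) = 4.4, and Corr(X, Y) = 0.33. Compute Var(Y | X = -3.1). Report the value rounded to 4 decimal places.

17.2517

The conditional variance in a bivariate normal is σ_Y²(1 − ρ²), independent of x.
Var(Y | X=-3.1) = (4.4)²·(1 − (0.33)²) = 19.36·0.8911 = 17.2517.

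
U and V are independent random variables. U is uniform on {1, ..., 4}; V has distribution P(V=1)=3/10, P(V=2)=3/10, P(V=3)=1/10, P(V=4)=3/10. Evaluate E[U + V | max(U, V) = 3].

14/3

P(max(U, V) = 3) = 9/40.
Summing (U+V)·P(x,y) over outcomes with max(U, V) = 3 gives 21/20.
E[U + V | max(U, V) = 3] = (21/20) / (9/40) = 14/3.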